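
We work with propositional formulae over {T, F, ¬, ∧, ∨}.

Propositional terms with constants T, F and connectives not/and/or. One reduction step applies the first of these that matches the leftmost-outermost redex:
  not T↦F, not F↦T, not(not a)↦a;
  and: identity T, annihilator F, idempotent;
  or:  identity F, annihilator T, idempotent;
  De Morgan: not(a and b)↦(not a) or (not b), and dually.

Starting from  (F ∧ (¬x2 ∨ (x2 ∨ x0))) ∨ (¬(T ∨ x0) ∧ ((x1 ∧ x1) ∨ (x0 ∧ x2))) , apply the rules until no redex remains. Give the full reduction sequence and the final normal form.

Answer: normal form = F  (in 6 steps)

Working:
  start: (F ∧ (¬x2 ∨ (x2 ∨ x0))) ∨ (¬(T ∨ x0) ∧ ((x1 ∧ x1) ∨ (x0 ∧ x2)))
  [1] F ∨ (¬(T ∨ x0) ∧ ((x1 ∧ x1) ∨ (x0 ∧ x2)))
  [2] ¬(T ∨ x0) ∧ ((x1 ∧ x1) ∨ (x0 ∧ x2))
  [3] (¬T ∧ ¬x0) ∧ ((x1 ∧ x1) ∨ (x0 ∧ x2))
  [4] (F ∧ ¬x0) ∧ ((x1 ∧ x1) ∨ (x0 ∧ x2))
  [5] F ∧ ((x1 ∧ x1) ∨ (x0 ∧ x2))
  [6] F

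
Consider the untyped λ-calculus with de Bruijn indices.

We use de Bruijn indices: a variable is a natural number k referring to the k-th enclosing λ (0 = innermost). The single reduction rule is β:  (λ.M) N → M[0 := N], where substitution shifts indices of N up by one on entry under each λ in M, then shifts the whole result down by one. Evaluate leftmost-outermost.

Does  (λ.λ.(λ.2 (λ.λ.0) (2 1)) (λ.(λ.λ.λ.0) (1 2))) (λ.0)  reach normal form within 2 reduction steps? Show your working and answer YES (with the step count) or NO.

Answer: NO — after 2 steps the term is λ.(λ.0) (λ.λ.0) ((λ.0) 0), not yet normal

Reduction:
  start: (λ.λ.(λ.2 (λ.λ.0) (2 1)) (λ.(λ.λ.λ.0) (1 2))) (λ.0)
  [1] λ.(λ.(λ.0) (λ.λ.0) ((λ.0) 1)) (λ.(λ.λ.λ.0) (1 (λ.0)))
  [2] λ.(λ.0) (λ.λ.0) ((λ.0) 0)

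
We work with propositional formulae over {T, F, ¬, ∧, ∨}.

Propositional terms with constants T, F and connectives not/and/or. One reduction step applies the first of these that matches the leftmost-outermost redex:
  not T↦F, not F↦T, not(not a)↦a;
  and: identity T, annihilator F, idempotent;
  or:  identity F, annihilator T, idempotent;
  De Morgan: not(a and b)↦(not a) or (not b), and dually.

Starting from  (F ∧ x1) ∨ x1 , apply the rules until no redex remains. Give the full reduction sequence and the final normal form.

Answer: normal form = x1  (in 2 steps)

Reduction:
  start: (F ∧ x1) ∨ x1
  step 1: F ∨ x1
  step 2: x1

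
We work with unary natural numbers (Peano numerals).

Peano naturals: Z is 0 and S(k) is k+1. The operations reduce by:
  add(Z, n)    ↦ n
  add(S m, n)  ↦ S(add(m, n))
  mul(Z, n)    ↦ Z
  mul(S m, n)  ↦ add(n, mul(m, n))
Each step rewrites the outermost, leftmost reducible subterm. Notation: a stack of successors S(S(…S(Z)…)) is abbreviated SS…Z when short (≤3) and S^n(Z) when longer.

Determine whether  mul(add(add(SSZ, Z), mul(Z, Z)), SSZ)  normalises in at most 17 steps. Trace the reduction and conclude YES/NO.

Answer: YES — reaches normal form S^4(Z) in 16 ≤ 17 steps

Derivation:
  start: mul(add(add(SSZ, Z), mul(Z, Z)), SSZ)
  step 1: mul(add(S(add(SZ, Z)), mul(Z, Z)), SSZ)
  step 2: mul(S(add(add(SZ, Z), mul(Z, Z))), SSZ)
  step 3: add(SSZ, mul(add(add(SZ, Z), mul(Z, Z)), SSZ))
  step 4: S(add(SZ, mul(add(add(SZ, Z), mul(Z, Z)), SSZ)))
  step 5: S(S(add(Z, mul(add(add(SZ, Z), mul(Z, Z)), SSZ))))
  step 6: S(S(mul(add(add(SZ, Z), mul(Z, Z)), SSZ)))
  step 7: S(S(mul(add(S(add(Z, Z)), mul(Z, Z)), SSZ)))
  step 8: S(S(mul(S(add(add(Z, Z), mul(Z, Z))), SSZ)))
  step 9: S(S(add(SSZ, mul(add(add(Z, Z), mul(Z, Z)), SSZ))))
  step 10: S(S(S(add(SZ, mul(add(add(Z, Z), mul(Z, Z)), SSZ)))))
  step 11: S(S(S(S(add(Z, mul(add(add(Z, Z), mul(Z, Z)), SSZ))))))
  step 12: S(S(S(S(mul(add(add(Z, Z), mul(Z, Z)), SSZ)))))
  step 13: S(S(S(S(mul(add(Z, mul(Z, Z)), SSZ)))))
  step 14: S(S(S(S(mul(mul(Z, Z), SSZ)))))
  step 15: S(S(S(S(mul(Z, SSZ)))))
  step 16: S^4(Z)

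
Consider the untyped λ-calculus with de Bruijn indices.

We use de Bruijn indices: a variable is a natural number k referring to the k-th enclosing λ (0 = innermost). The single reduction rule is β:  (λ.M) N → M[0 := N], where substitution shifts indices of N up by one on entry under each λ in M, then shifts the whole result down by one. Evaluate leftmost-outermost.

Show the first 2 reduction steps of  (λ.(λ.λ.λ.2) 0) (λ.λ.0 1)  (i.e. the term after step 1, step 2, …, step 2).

  start: (λ.(λ.λ.λ.2) 0) (λ.λ.0 1)
  [1] (λ.λ.λ.2) (λ.λ.0 1)
  [2] λ.λ.λ.λ.0 1

Answer: after 2 steps: λ.λ.λ.λ.0 1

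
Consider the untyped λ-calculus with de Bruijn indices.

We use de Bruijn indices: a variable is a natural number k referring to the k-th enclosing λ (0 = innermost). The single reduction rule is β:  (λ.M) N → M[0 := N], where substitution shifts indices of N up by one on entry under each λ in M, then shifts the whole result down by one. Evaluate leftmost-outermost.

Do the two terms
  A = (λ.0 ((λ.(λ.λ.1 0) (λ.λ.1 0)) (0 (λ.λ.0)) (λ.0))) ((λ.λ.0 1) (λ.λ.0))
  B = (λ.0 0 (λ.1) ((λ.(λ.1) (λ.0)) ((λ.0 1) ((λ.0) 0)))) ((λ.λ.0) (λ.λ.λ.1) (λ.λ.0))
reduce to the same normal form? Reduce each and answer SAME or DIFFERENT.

Term A:
  start: (λ.0 ((λ.(λ.λ.1 0) (λ.λ.1 0)) (0 (λ.λ.0)) (λ.0))) ((λ.λ.0 1) (λ.λ.0))
  [1] (λ.λ.0 1) (λ.λ.0) ((λ.(λ.λ.1 0) (λ.λ.1 0)) ((λ.λ.0 1) (λ.λ.0) (λ.λ.0)) (λ.0))
  [2] (λ.0 (λ.λ.0)) ((λ.(λ.λ.1 0) (λ.λ.1 0)) ((λ.λ.0 1) (λ.λ.0) (λ.λ.0)) (λ.0))
  [3] (λ.(λ.λ.1 0) (λ.λ.1 0)) ((λ.λ.0 1) (λ.λ.0) (λ.λ.0)) (λ.0) (λ.λ.0)
  [4] (λ.λ.1 0) (λ.λ.1 0) (λ.0) (λ.λ.0)
  [5] (λ.(λ.λ.1 0) 0) (λ.0) (λ.λ.0)
  [6] (λ.λ.1 0) (λ.0) (λ.λ.0)
  [7] (λ.(λ.0) 0) (λ.λ.0)
  [8] (λ.0) (λ.λ.0)
  [9] λ.λ.0

Term B:
  start: (λ.0 0 (λ.1) ((λ.(λ.1) (λ.0)) ((λ.0 1) ((λ.0) 0)))) ((λ.λ.0) (λ.λ.λ.1) (λ.λ.0))
  [1] (λ.λ.0) (λ.λ.λ.1) (λ.λ.0) ((λ.λ.0) (λ.λ.λ.1) (λ.λ.0)) (λ.(λ.λ.0) (λ.λ.λ.1) (λ.λ.0)) ((λ.(λ.1) (λ.0)) ((λ.0 ((λ.λ.0) (λ.λ.λ.1) (λ.λ.0))) ((λ.0) ((λ.λ.0) (λ.λ.λ.1) (λ.λ.0)))))
  [2] (λ.0) (λ.λ.0) ((λ.λ.0) (λ.λ.λ.1) (λ.λ.0)) (λ.(λ.λ.0) (λ.λ.λ.1) (λ.λ.0)) ((λ.(λ.1) (λ.0)) ((λ.0 ((λ.λ.0) (λ.λ.λ.1) (λ.λ.0))) ((λ.0) ((λ.λ.0) (λ.λ.λ.1) (λ.λ.0)))))
  [3] (λ.λ.0) ((λ.λ.0) (λ.λ.λ.1) (λ.λ.0)) (λ.(λ.λ.0) (λ.λ.λ.1) (λ.λ.0)) ((λ.(λ.1) (λ.0)) ((λ.0 ((λ.λ.0) (λ.λ.λ.1) (λ.λ.0))) ((λ.0) ((λ.λ.0) (λ.λ.λ.1) (λ.λ.0)))))
  [4] (λ.0) (λ.(λ.λ.0) (λ.λ.λ.1) (λ.λ.0)) ((λ.(λ.1) (λ.0)) ((λ.0 ((λ.λ.0) (λ.λ.λ.1) (λ.λ.0))) ((λ.0) ((λ.λ.0) (λ.λ.λ.1) (λ.λ.0)))))
  [5] (λ.(λ.λ.0) (λ.λ.λ.1) (λ.λ.0)) ((λ.(λ.1) (λ.0)) ((λ.0 ((λ.λ.0) (λ.λ.λ.1) (λ.λ.0))) ((λ.0) ((λ.λ.0) (λ.λ.λ.1) (λ.λ.0)))))
  [6] (λ.λ.0) (λ.λ.λ.1) (λ.λ.0)
  [7] (λ.0) (λ.λ.0)
  [8] λ.λ.0

Answer: SAME — A ⇓ λ.λ.0, B ⇓ λ.λ.0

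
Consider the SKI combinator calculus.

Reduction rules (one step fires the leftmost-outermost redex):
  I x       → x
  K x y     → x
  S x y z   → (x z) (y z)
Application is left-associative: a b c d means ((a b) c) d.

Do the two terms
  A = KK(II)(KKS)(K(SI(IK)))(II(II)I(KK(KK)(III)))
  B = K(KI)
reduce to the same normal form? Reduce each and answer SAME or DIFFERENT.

Term A:
  start: KK(II)(KKS)(K(SI(IK)))(II(II)I(KK(KK)(III)))
  →1  K(KKS)(K(SI(IK)))(II(II)I(KK(KK)(III)))
  →2  KKS(II(II)I(KK(KK)(III)))
  →3  K(II(II)I(KK(KK)(III)))
  →4  K(I(II)I(KK(KK)(III)))
  →5  K(III(KK(KK)(III)))
  →6  K(II(KK(KK)(III)))
  →7  K(I(KK(KK)(III)))
  →8  K(KK(KK)(III))
  →9  K(K(III))
  →10  K(K(II))
  →11  K(KI)

Term B:
  start: K(KI)

Answer: SAME — A ⇓ K(KI), B ⇓ K(KI)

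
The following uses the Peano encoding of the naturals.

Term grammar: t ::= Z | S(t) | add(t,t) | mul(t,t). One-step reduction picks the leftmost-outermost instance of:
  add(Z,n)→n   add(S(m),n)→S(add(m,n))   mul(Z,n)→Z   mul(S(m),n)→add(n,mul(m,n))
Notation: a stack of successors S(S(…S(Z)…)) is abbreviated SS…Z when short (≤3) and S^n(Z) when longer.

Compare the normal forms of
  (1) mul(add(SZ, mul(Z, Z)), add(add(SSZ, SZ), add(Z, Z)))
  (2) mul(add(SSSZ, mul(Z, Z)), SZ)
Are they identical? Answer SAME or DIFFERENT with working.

Term A:
  start: mul(add(SZ, mul(Z, Z)), add(add(SSZ, SZ), add(Z, Z)))
  →1  mul(S(add(Z, mul(Z, Z))), add(add(SSZ, SZ), add(Z, Z)))
  →2  add(add(add(SSZ, SZ), add(Z, Z)), mul(add(Z, mul(Z, Z)), add(add(SSZ, SZ), add(Z, Z))))
  →3  add(add(S(add(SZ, SZ)), add(Z, Z)), mul(add(Z, mul(Z, Z)), add(add(SSZ, SZ), add(Z, Z))))
  →4  add(S(add(add(SZ, SZ), add(Z, Z))), mul(add(Z, mul(Z, Z)), add(add(SSZ, SZ), add(Z, Z))))
  →5  S(add(add(add(SZ, SZ), add(Z, Z)), mul(add(Z, mul(Z, Z)), add(add(SSZ, SZ), add(Z, Z)))))
  →6  S(add(add(S(add(Z, SZ)), add(Z, Z)), mul(add(Z, mul(Z, Z)), add(add(SSZ, SZ), add(Z, Z)))))
  →7  S(add(S(add(add(Z, SZ), add(Z, Z))), mul(add(Z, mul(Z, Z)), add(add(SSZ, SZ), add(Z, Z)))))
  →8  S(S(add(add(add(Z, SZ), add(Z, Z)), mul(add(Z, mul(Z, Z)), add(add(SSZ, SZ), add(Z, Z))))))
  →9  S(S(add(add(SZ, add(Z, Z)), mul(add(Z, mul(Z, Z)), add(add(SSZ, SZ), add(Z, Z))))))
  →10  S(S(add(S(add(Z, add(Z, Z))), mul(add(Z, mul(Z, Z)), add(add(SSZ, SZ), add(Z, Z))))))
  →11  S(S(S(add(add(Z, add(Z, Z)), mul(add(Z, mul(Z, Z)), add(add(SSZ, SZ), add(Z, Z)))))))
  →12  S(S(S(add(add(Z, Z), mul(add(Z, mul(Z, Z)), add(add(SSZ, SZ), add(Z, Z)))))))
  →13  S(S(S(add(Z, mul(add(Z, mul(Z, Z)), add(add(SSZ, SZ), add(Z, Z)))))))
  →14  S(S(S(mul(add(Z, mul(Z, Z)), add(add(SSZ, SZ), add(Z, Z))))))
  →15  S(S(S(mul(mul(Z, Z), add(add(SSZ, SZ), add(Z, Z))))))
  →16  S(S(S(mul(Z, add(add(SSZ, SZ), add(Z, Z))))))
  →17  SSSZ

Term B:
  start: mul(add(SSSZ, mul(Z, Z)), SZ)
  →1  mul(S(add(SSZ, mul(Z, Z))), SZ)
  →2  add(SZ, mul(add(SSZ, mul(Z, Z)), SZ))
  →3  S(add(Z, mul(add(SSZ, mul(Z, Z)), SZ)))
  →4  S(mul(add(SSZ, mul(Z, Z)), SZ))
  →5  S(mul(S(add(SZ, mul(Z, Z))), SZ))
  →6  S(add(SZ, mul(add(SZ, mul(Z, Z)), SZ)))
  →7  S(S(add(Z, mul(add(SZ, mul(Z, Z)), SZ))))
  →8  S(S(mul(add(SZ, mul(Z, Z)), SZ)))
  →9  S(S(mul(S(add(Z, mul(Z, Z))), SZ)))
  →10  S(S(add(SZ, mul(add(Z, mul(Z, Z)), SZ))))
  →11  S(S(S(add(Z, mul(add(Z, mul(Z, Z)), SZ)))))
  →12  S(S(S(mul(add(Z, mul(Z, Z)), SZ))))
  →13  S(S(S(mul(mul(Z, Z), SZ))))
  →14  S(S(S(mul(Z, SZ))))
  →15  SSSZ

Answer: SAME — A ⇓ SSSZ, B ⇓ SSSZ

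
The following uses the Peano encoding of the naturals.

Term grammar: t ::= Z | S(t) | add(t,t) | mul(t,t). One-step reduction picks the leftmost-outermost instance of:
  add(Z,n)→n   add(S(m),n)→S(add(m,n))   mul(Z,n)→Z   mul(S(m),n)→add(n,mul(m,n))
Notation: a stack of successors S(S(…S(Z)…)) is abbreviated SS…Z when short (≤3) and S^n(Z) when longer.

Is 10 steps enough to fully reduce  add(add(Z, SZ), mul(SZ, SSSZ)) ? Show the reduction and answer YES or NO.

  start: add(add(Z, SZ), mul(SZ, SSSZ))
  step 1: add(SZ, mul(SZ, SSSZ))
  step 2: S(add(Z, mul(SZ, SSSZ)))
  step 3: S(mul(SZ, SSSZ))
  step 4: S(add(SSSZ, mul(Z, SSSZ)))
  step 5: S(S(add(SSZ, mul(Z, SSSZ))))
  step 6: S(S(S(add(SZ, mul(Z, SSSZ)))))
  step 7: S(S(S(S(add(Z, mul(Z, SSSZ))))))
  step 8: S(S(S(S(mul(Z, SSSZ)))))
  step 9: S^4(Z)

Answer: YES — reaches normal form S^4(Z) in 9 ≤ 10 steps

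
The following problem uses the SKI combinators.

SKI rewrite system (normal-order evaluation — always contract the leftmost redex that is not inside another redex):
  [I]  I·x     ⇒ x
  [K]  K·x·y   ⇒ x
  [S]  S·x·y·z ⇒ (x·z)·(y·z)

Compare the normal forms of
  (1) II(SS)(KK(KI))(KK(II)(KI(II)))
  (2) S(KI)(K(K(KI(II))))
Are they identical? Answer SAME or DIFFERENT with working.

Answer: SAME — A ⇓ S(KI)(K(KI)), B ⇓ S(KI)(K(KI))

Reduction:
Term A:
  start: II(SS)(KK(KI))(KK(II)(KI(II)))
  [1] I(SS)(KK(KI))(KK(II)(KI(II)))
  [2] SS(KK(KI))(KK(II)(KI(II)))
  [3] S(KK(II)(KI(II)))(KK(KI)(KK(II)(KI(II))))
  [4] S(K(KI(II)))(KK(KI)(KK(II)(KI(II))))
  [5] S(KI)(KK(KI)(KK(II)(KI(II))))
  [6] S(KI)(K(KK(II)(KI(II))))
  [7] S(KI)(K(K(KI(II))))
  [8] S(KI)(K(KI))

Term B:
  start: S(KI)(K(K(KI(II))))
  [1] S(KI)(K(KI))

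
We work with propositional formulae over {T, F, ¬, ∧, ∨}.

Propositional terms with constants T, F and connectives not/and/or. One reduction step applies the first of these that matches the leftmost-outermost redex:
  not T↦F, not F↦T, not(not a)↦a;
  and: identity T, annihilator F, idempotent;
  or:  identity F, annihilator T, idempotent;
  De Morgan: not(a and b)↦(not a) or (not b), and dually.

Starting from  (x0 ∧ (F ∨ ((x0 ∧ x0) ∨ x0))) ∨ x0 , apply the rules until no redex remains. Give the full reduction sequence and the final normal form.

Answer: normal form = x0  (in 5 steps)

Working:
  start: (x0 ∧ (F ∨ ((x0 ∧ x0) ∨ x0))) ∨ x0
  →1  (x0 ∧ ((x0 ∧ x0) ∨ x0)) ∨ x0
  →2  (x0 ∧ (x0 ∨ x0)) ∨ x0
  →3  (x0 ∧ x0) ∨ x0
  →4  x0 ∨ x0
  →5  x0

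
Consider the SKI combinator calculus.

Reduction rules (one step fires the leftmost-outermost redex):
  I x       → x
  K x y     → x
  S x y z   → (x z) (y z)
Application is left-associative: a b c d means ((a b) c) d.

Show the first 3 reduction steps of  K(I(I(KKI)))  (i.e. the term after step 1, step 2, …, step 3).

Answer: after 3 steps: KK

Reduction:
  start: K(I(I(KKI)))
  [1] K(I(KKI))
  [2] K(KKI)
  [3] KK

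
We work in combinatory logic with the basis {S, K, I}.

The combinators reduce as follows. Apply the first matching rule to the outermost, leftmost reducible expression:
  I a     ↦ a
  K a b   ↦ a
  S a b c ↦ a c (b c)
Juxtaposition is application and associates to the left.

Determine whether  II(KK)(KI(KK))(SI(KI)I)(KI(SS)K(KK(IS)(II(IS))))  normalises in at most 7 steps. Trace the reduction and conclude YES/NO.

Answer: NO — after 7 steps the term is KII, not yet normal

Reduction:
  start: II(KK)(KI(KK))(SI(KI)I)(KI(SS)K(KK(IS)(II(IS))))
  step 1: I(KK)(KI(KK))(SI(KI)I)(KI(SS)K(KK(IS)(II(IS))))
  step 2: KK(KI(KK))(SI(KI)I)(KI(SS)K(KK(IS)(II(IS))))
  step 3: K(SI(KI)I)(KI(SS)K(KK(IS)(II(IS))))
  step 4: SI(KI)I
  step 5: II(KII)
  step 6: I(KII)
  step 7: KII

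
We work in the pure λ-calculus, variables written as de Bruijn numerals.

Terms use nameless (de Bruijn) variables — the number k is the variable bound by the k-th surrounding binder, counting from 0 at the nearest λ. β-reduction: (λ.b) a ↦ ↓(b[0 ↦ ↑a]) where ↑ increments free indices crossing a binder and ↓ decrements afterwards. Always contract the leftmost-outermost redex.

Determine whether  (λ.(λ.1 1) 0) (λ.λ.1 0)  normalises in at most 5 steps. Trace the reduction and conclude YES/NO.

Answer: YES — reaches normal form λ.λ.1 0 in 4 ≤ 5 steps

Reduction:
  start: (λ.(λ.1 1) 0) (λ.λ.1 0)
  step 1: (λ.(λ.λ.1 0) (λ.λ.1 0)) (λ.λ.1 0)
  step 2: (λ.λ.1 0) (λ.λ.1 0)
  step 3: λ.(λ.λ.1 0) 0
  step 4: λ.λ.1 0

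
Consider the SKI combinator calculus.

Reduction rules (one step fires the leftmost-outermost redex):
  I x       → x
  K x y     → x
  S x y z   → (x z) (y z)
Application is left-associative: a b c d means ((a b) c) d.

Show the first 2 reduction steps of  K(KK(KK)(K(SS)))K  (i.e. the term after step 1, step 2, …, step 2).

  start: K(KK(KK)(K(SS)))K
  step 1: KK(KK)(K(SS))
  step 2: K(K(SS))

Answer: after 2 steps: K(K(SS))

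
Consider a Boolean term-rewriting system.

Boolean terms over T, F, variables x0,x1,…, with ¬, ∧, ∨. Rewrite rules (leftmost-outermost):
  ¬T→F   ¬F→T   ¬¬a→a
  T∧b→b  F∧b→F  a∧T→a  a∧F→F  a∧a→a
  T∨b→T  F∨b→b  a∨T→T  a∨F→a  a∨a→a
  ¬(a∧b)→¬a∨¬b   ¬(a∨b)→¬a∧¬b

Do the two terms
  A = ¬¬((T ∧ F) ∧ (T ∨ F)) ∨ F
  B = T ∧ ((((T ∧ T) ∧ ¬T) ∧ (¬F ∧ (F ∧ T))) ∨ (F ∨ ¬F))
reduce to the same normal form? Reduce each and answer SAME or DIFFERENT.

Term A:
  start: ¬¬((T ∧ F) ∧ (T ∨ F)) ∨ F
  →1  ¬¬((T ∧ F) ∧ (T ∨ F))
  →2  (T ∧ F) ∧ (T ∨ F)
  →3  F ∧ (T ∨ F)
  →4  F

Term B:
  start: T ∧ ((((T ∧ T) ∧ ¬T) ∧ (¬F ∧ (F ∧ T))) ∨ (F ∨ ¬F))
  →1  (((T ∧ T) ∧ ¬T) ∧ (¬F ∧ (F ∧ T))) ∨ (F ∨ ¬F)
  →2  ((T ∧ ¬T) ∧ (¬F ∧ (F ∧ T))) ∨ (F ∨ ¬F)
  →3  (¬T ∧ (¬F ∧ (F ∧ T))) ∨ (F ∨ ¬F)
  →4  (F ∧ (¬F ∧ (F ∧ T))) ∨ (F ∨ ¬F)
  →5  F ∨ (F ∨ ¬F)
  →6  F ∨ ¬F
  →7  ¬F
  →8  T

Answer: DIFFERENT — A ⇓ F, B ⇓ T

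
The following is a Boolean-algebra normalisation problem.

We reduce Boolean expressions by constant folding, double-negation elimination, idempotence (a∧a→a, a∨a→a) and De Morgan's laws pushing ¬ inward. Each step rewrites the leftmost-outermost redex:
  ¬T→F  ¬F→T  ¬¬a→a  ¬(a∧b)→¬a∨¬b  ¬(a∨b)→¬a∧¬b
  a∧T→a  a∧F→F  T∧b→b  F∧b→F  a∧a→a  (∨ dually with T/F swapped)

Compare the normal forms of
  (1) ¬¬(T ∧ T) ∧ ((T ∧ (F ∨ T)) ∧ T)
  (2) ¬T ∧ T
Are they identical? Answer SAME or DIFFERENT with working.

Answer: DIFFERENT — A ⇓ T, B ⇓ F

Derivation:
Term A:
  start: ¬¬(T ∧ T) ∧ ((T ∧ (F ∨ T)) ∧ T)
  step 1: (T ∧ T) ∧ ((T ∧ (F ∨ T)) ∧ T)
  step 2: T ∧ ((T ∧ (F ∨ T)) ∧ T)
  step 3: (T ∧ (F ∨ T)) ∧ T
  step 4: T ∧ (F ∨ T)
  step 5: F ∨ T
  step 6: T

Term B:
  start: ¬T ∧ T
  step 1: ¬T
  step 2: F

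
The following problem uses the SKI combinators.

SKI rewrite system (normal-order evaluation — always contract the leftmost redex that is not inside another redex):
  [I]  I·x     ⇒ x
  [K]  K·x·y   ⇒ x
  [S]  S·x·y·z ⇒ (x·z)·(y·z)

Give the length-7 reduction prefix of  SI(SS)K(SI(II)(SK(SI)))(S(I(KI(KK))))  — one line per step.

  start: SI(SS)K(SI(II)(SK(SI)))(S(I(KI(KK))))
  →1  IK(SSK)(SI(II)(SK(SI)))(S(I(KI(KK))))
  →2  K(SSK)(SI(II)(SK(SI)))(S(I(KI(KK))))
  →3  SSK(S(I(KI(KK))))
  →4  S(S(I(KI(KK))))(K(S(I(KI(KK)))))
  →5  S(S(KI(KK)))(K(S(I(KI(KK)))))
  →6  S(SI)(K(S(I(KI(KK)))))
  →7  S(SI)(K(S(KI(KK))))

Answer: after 7 steps: S(SI)(K(S(KI(KK))))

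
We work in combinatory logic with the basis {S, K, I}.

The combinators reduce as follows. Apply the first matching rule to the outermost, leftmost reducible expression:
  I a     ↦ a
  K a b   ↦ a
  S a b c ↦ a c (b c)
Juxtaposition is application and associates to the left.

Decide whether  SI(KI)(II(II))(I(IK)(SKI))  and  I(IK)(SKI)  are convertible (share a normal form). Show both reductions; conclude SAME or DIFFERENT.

Answer: SAME — A ⇓ K(SKI), B ⇓ K(SKI)

Working:
Term A:
  start: SI(KI)(II(II))(I(IK)(SKI))
  [1] I(II(II))(KI(II(II)))(I(IK)(SKI))
  [2] II(II)(KI(II(II)))(I(IK)(SKI))
  [3] I(II)(KI(II(II)))(I(IK)(SKI))
  [4] II(KI(II(II)))(I(IK)(SKI))
  [5] I(KI(II(II)))(I(IK)(SKI))
  [6] KI(II(II))(I(IK)(SKI))
  [7] I(I(IK)(SKI))
  [8] I(IK)(SKI)
  [9] IK(SKI)
  [10] K(SKI)

Term B:
  start: I(IK)(SKI)
  [1] IK(SKI)
  [2] K(SKI)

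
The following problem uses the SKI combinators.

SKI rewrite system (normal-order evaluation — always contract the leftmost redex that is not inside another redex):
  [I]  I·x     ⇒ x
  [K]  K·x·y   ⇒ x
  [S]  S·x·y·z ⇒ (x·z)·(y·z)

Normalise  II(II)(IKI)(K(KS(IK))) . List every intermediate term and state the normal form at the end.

Answer: normal form = I  (in 6 steps)

Reduction:
  start: II(II)(IKI)(K(KS(IK)))
  [1] I(II)(IKI)(K(KS(IK)))
  [2] II(IKI)(K(KS(IK)))
  [3] I(IKI)(K(KS(IK)))
  [4] IKI(K(KS(IK)))
  [5] KI(K(KS(IK)))
  [6] I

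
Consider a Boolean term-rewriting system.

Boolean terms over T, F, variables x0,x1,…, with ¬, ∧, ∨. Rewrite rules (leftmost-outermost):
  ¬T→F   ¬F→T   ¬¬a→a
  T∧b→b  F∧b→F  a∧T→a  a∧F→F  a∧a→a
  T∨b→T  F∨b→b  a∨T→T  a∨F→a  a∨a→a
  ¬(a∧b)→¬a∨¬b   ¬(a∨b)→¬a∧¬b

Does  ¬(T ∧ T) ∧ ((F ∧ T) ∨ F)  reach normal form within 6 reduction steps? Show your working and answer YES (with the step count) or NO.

  start: ¬(T ∧ T) ∧ ((F ∧ T) ∨ F)
  [1] (¬T ∨ ¬T) ∧ ((F ∧ T) ∨ F)
  [2] ¬T ∧ ((F ∧ T) ∨ F)
  [3] F ∧ ((F ∧ T) ∨ F)
  [4] F

Answer: YES — reaches normal form F in 4 ≤ 6 steps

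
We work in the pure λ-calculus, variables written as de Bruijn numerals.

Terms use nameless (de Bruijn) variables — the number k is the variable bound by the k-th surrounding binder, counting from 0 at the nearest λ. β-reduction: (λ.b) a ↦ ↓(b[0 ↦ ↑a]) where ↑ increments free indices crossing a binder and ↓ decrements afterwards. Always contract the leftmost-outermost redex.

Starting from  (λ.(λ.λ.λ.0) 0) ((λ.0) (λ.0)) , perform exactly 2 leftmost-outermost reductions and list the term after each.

  start: (λ.(λ.λ.λ.0) 0) ((λ.0) (λ.0))
  step 1: (λ.λ.λ.0) ((λ.0) (λ.0))
  step 2: λ.λ.0

Answer: after 2 steps: λ.λ.0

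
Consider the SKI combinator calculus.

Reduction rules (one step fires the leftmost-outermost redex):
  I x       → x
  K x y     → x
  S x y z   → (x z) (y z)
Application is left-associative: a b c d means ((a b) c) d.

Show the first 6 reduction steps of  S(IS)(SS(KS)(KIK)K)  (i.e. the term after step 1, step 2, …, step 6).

  start: S(IS)(SS(KS)(KIK)K)
  step 1: SS(SS(KS)(KIK)K)
  step 2: SS(S(KIK)(KS(KIK))K)
  step 3: SS(KIKK(KS(KIK)K))
  step 4: SS(IK(KS(KIK)K))
  step 5: SS(K(KS(KIK)K))
  step 6: SS(K(SK))

Answer: after 6 steps: SS(K(SK))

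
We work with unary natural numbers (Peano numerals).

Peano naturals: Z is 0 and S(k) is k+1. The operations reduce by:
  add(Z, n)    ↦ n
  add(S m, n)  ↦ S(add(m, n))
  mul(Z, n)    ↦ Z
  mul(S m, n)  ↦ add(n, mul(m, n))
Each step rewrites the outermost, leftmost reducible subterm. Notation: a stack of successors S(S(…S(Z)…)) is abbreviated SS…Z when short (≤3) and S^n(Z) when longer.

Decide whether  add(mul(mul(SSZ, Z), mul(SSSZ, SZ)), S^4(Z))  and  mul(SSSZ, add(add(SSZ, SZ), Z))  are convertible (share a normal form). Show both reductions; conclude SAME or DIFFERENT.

Term A:
  start: add(mul(mul(SSZ, Z), mul(SSSZ, SZ)), S^4(Z))
  [1] add(mul(add(Z, mul(SZ, Z)), mul(SSSZ, SZ)), S^4(Z))
  [2] add(mul(mul(SZ, Z), mul(SSSZ, SZ)), S^4(Z))
  [3] add(mul(add(Z, mul(Z, Z)), mul(SSSZ, SZ)), S^4(Z))
  [4] add(mul(mul(Z, Z), mul(SSSZ, SZ)), S^4(Z))
  [5] add(mul(Z, mul(SSSZ, SZ)), S^4(Z))
  [6] add(Z, S^4(Z))
  [7] S^4(Z)

Term B:
  start: mul(SSSZ, add(add(SSZ, SZ), Z))
  [1] add(add(add(SSZ, SZ), Z), mul(SSZ, add(add(SSZ, SZ), Z)))
  [2] add(add(S(add(SZ, SZ)), Z), mul(SSZ, add(add(SSZ, SZ), Z)))
  [3] add(S(add(add(SZ, SZ), Z)), mul(SSZ, add(add(SSZ, SZ), Z)))
  [4] S(add(add(add(SZ, SZ), Z), mul(SSZ, add(add(SSZ, SZ), Z))))
  [5] S(add(add(S(add(Z, SZ)), Z), mul(SSZ, add(add(SSZ, SZ), Z))))
  [6] S(add(S(add(add(Z, SZ), Z)), mul(SSZ, add(add(SSZ, SZ), Z))))
  [7] S(S(add(add(add(Z, SZ), Z), mul(SSZ, add(add(SSZ, SZ), Z)))))
  [8] S(S(add(add(SZ, Z), mul(SSZ, add(add(SSZ, SZ), Z)))))
  [9] S(S(add(S(add(Z, Z)), mul(SSZ, add(add(SSZ, SZ), Z)))))
  [10] S(S(S(add(add(Z, Z), mul(SSZ, add(add(SSZ, SZ), Z))))))
  [11] S(S(S(add(Z, mul(SSZ, add(add(SSZ, SZ), Z))))))
  [12] S(S(S(mul(SSZ, add(add(SSZ, SZ), Z)))))
  [13] S(S(S(add(add(add(SSZ, SZ), Z), mul(SZ, add(add(SSZ, SZ), Z))))))
  [14] S(S(S(add(add(S(add(SZ, SZ)), Z), mul(SZ, add(add(SSZ, SZ), Z))))))
  [15] S(S(S(add(S(add(add(SZ, SZ), Z)), mul(SZ, add(add(SSZ, SZ), Z))))))
  [16] S(S(S(S(add(add(add(SZ, SZ), Z), mul(SZ, add(add(SSZ, SZ), Z)))))))
  [17] S(S(S(S(add(add(S(add(Z, SZ)), Z), mul(SZ, add(add(SSZ, SZ), Z)))))))
  [18] S(S(S(S(add(S(add(add(Z, SZ), Z)), mul(SZ, add(add(SSZ, SZ), Z)))))))
  [19] S(S(S(S(S(add(add(add(Z, SZ), Z), mul(SZ, add(add(SSZ, SZ), Z))))))))
  [20] S(S(S(S(S(add(add(SZ, Z), mul(SZ, add(add(SSZ, SZ), Z))))))))
  [21] S(S(S(S(S(add(S(add(Z, Z)), mul(SZ, add(add(SSZ, SZ), Z))))))))
  [22] S(S(S(S(S(S(add(add(Z, Z), mul(SZ, add(add(SSZ, SZ), Z)))))))))
  [23] S(S(S(S(S(S(add(Z, mul(SZ, add(add(SSZ, SZ), Z)))))))))
  [24] S(S(S(S(S(S(mul(SZ, add(add(SSZ, SZ), Z))))))))
  [25] S(S(S(S(S(S(add(add(add(SSZ, SZ), Z), mul(Z, add(add(SSZ, SZ), Z)))))))))
  [26] S(S(S(S(S(S(add(add(S(add(SZ, SZ)), Z), mul(Z, add(add(SSZ, SZ), Z)))))))))
  [27] S(S(S(S(S(S(add(S(add(add(SZ, SZ), Z)), mul(Z, add(add(SSZ, SZ), Z)))))))))
  [28] S(S(S(S(S(S(S(add(add(add(SZ, SZ), Z), mul(Z, add(add(SSZ, SZ), Z))))))))))
  [29] S(S(S(S(S(S(S(add(add(S(add(Z, SZ)), Z), mul(Z, add(add(SSZ, SZ), Z))))))))))
  [30] S(S(S(S(S(S(S(add(S(add(add(Z, SZ), Z)), mul(Z, add(add(SSZ, SZ), Z))))))))))
  [31] S(S(S(S(S(S(S(S(add(add(add(Z, SZ), Z), mul(Z, add(add(SSZ, SZ), Z)))))))))))
  [32] S(S(S(S(S(S(S(S(add(add(SZ, Z), mul(Z, add(add(SSZ, SZ), Z)))))))))))
  [33] S(S(S(S(S(S(S(S(add(S(add(Z, Z)), mul(Z, add(add(SSZ, SZ), Z)))))))))))
  [34] S(S(S(S(S(S(S(S(S(add(add(Z, Z), mul(Z, add(add(SSZ, SZ), Z))))))))))))
  [35] S(S(S(S(S(S(S(S(S(add(Z, mul(Z, add(add(SSZ, SZ), Z))))))))))))
  [36] S(S(S(S(S(S(S(S(S(mul(Z, add(add(SSZ, SZ), Z)))))))))))
  [37] S^9(Z)

Answer: DIFFERENT — A ⇓ S^4(Z), B ⇓ S^9(Z)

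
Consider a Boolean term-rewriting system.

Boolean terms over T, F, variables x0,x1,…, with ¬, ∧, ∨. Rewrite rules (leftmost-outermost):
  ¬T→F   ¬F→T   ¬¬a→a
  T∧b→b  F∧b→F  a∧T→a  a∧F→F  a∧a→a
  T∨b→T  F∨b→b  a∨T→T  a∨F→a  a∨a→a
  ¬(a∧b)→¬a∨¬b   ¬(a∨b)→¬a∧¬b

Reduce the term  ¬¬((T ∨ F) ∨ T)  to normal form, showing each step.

Answer: normal form = T  (in 2 steps)

Working:
  start: ¬¬((T ∨ F) ∨ T)
  [1] (T ∨ F) ∨ T
  [2] T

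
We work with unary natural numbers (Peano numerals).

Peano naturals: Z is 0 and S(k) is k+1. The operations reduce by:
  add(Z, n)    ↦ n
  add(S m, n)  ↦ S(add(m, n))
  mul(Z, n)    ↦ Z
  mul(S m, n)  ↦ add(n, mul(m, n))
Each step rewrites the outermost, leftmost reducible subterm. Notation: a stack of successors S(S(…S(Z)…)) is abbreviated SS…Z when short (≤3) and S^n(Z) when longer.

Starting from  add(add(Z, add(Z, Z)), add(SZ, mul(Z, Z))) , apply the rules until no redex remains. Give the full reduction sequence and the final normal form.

Answer: normal form = SZ  (in 6 steps)

Derivation:
  start: add(add(Z, add(Z, Z)), add(SZ, mul(Z, Z)))
  step 1: add(add(Z, Z), add(SZ, mul(Z, Z)))
  step 2: add(Z, add(SZ, mul(Z, Z)))
  step 3: add(SZ, mul(Z, Z))
  step 4: S(add(Z, mul(Z, Z)))
  step 5: S(mul(Z, Z))
  step 6: SZ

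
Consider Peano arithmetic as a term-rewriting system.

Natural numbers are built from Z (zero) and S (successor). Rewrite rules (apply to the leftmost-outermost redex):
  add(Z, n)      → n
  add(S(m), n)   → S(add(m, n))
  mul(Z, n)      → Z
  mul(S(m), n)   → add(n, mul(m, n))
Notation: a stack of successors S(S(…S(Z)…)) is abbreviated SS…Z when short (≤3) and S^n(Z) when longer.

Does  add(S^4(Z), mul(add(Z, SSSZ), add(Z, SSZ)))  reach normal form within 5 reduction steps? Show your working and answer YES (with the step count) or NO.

  start: add(S^4(Z), mul(add(Z, SSSZ), add(Z, SSZ)))
  →1  S(add(SSSZ, mul(add(Z, SSSZ), add(Z, SSZ))))
  →2  S(S(add(SSZ, mul(add(Z, SSSZ), add(Z, SSZ)))))
  →3  S(S(S(add(SZ, mul(add(Z, SSSZ), add(Z, SSZ))))))
  →4  S(S(S(S(add(Z, mul(add(Z, SSSZ), add(Z, SSZ)))))))
  →5  S(S(S(S(mul(add(Z, SSSZ), add(Z, SSZ))))))

Answer: NO — after 5 steps the term is S(S(S(S(mul(add(Z, SSSZ), add(Z, SSZ)))))), not yet normal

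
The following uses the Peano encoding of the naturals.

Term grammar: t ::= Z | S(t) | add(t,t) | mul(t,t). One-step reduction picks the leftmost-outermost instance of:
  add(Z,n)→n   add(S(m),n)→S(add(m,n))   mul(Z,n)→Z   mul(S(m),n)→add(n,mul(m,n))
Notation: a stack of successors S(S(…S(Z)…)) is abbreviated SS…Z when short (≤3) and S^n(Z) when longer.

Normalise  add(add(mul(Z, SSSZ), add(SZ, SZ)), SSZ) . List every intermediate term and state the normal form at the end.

Answer: normal form = S^4(Z)  (in 7 steps)

Reduction:
  start: add(add(mul(Z, SSSZ), add(SZ, SZ)), SSZ)
  →1  add(add(Z, add(SZ, SZ)), SSZ)
  →2  add(add(SZ, SZ), SSZ)
  →3  add(S(add(Z, SZ)), SSZ)
  →4  S(add(add(Z, SZ), SSZ))
  →5  S(add(SZ, SSZ))
  →6  S(S(add(Z, SSZ)))
  →7  S^4(Z)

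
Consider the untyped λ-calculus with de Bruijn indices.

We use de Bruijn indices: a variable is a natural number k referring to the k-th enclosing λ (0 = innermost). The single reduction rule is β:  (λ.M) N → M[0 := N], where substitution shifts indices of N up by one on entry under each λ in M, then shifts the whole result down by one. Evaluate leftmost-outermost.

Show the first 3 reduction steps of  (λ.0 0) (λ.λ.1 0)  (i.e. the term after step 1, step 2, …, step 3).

Answer: after 3 steps: λ.λ.1 0

Working:
  start: (λ.0 0) (λ.λ.1 0)
  →1  (λ.λ.1 0) (λ.λ.1 0)
  →2  λ.(λ.λ.1 0) 0
  →3  λ.λ.1 0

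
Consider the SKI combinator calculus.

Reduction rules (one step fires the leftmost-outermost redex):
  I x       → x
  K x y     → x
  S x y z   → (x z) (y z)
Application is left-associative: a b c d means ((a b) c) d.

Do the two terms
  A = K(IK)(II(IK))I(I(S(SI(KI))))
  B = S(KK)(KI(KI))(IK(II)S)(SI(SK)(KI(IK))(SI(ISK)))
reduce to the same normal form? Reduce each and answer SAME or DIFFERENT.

Term A:
  start: K(IK)(II(IK))I(I(S(SI(KI))))
  step 1: IKI(I(S(SI(KI))))
  step 2: KI(I(S(SI(KI))))
  step 3: I

Term B:
  start: S(KK)(KI(KI))(IK(II)S)(SI(SK)(KI(IK))(SI(ISK)))
  step 1: KK(IK(II)S)(KI(KI)(IK(II)S))(SI(SK)(KI(IK))(SI(ISK)))
  step 2: K(KI(KI)(IK(II)S))(SI(SK)(KI(IK))(SI(ISK)))
  step 3: KI(KI)(IK(II)S)
  step 4: I(IK(II)S)
  step 5: IK(II)S
  step 6: K(II)S
  step 7: II
  step 8: I

Answer: SAME — A ⇓ I, B ⇓ I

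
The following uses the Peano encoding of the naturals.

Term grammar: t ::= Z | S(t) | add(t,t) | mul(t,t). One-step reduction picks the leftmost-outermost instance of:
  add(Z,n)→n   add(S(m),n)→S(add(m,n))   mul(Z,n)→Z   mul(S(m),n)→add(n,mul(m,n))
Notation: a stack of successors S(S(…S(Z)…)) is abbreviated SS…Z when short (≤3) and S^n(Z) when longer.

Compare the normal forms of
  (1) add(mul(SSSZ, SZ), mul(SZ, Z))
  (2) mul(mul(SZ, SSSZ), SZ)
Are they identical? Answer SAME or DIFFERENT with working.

Answer: SAME — A ⇓ SSSZ, B ⇓ SSSZ

Derivation:
Term A:
  start: add(mul(SSSZ, SZ), mul(SZ, Z))
  →1  add(add(SZ, mul(SSZ, SZ)), mul(SZ, Z))
  →2  add(S(add(Z, mul(SSZ, SZ))), mul(SZ, Z))
  →3  S(add(add(Z, mul(SSZ, SZ)), mul(SZ, Z)))
  →4  S(add(mul(SSZ, SZ), mul(SZ, Z)))
  →5  S(add(add(SZ, mul(SZ, SZ)), mul(SZ, Z)))
  →6  S(add(S(add(Z, mul(SZ, SZ))), mul(SZ, Z)))
  →7  S(S(add(add(Z, mul(SZ, SZ)), mul(SZ, Z))))
  →8  S(S(add(mul(SZ, SZ), mul(SZ, Z))))
  →9  S(S(add(add(SZ, mul(Z, SZ)), mul(SZ, Z))))
  →10  S(S(add(S(add(Z, mul(Z, SZ))), mul(SZ, Z))))
  →11  S(S(S(add(add(Z, mul(Z, SZ)), mul(SZ, Z)))))
  →12  S(S(S(add(mul(Z, SZ), mul(SZ, Z)))))
  →13  S(S(S(add(Z, mul(SZ, Z)))))
  →14  S(S(S(mul(SZ, Z))))
  →15  S(S(S(add(Z, mul(Z, Z)))))
  →16  S(S(S(mul(Z, Z))))
  →17  SSSZ

Term B:
  start: mul(mul(SZ, SSSZ), SZ)
  →1  mul(add(SSSZ, mul(Z, SSSZ)), SZ)
  →2  mul(S(add(SSZ, mul(Z, SSSZ))), SZ)
  →3  add(SZ, mul(add(SSZ, mul(Z, SSSZ)), SZ))
  →4  S(add(Z, mul(add(SSZ, mul(Z, SSSZ)), SZ)))
  →5  S(mul(add(SSZ, mul(Z, SSSZ)), SZ))
  →6  S(mul(S(add(SZ, mul(Z, SSSZ))), SZ))
  →7  S(add(SZ, mul(add(SZ, mul(Z, SSSZ)), SZ)))
  →8  S(S(add(Z, mul(add(SZ, mul(Z, SSSZ)), SZ))))
  →9  S(S(mul(add(SZ, mul(Z, SSSZ)), SZ)))
  →10  S(S(mul(S(add(Z, mul(Z, SSSZ))), SZ)))
  →11  S(S(add(SZ, mul(add(Z, mul(Z, SSSZ)), SZ))))
  →12  S(S(S(add(Z, mul(add(Z, mul(Z, SSSZ)), SZ)))))
  →13  S(S(S(mul(add(Z, mul(Z, SSSZ)), SZ))))
  →14  S(S(S(mul(mul(Z, SSSZ), SZ))))
  →15  S(S(S(mul(Z, SZ))))
  →16  SSSZ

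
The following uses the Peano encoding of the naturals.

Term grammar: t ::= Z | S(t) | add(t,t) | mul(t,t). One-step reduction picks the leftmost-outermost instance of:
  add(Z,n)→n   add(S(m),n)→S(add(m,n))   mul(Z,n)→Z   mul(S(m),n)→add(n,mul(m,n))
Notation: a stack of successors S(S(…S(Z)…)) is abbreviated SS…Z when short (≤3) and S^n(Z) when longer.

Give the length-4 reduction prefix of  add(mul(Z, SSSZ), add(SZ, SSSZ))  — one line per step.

  start: add(mul(Z, SSSZ), add(SZ, SSSZ))
  [1] add(Z, add(SZ, SSSZ))
  [2] add(SZ, SSSZ)
  [3] S(add(Z, SSSZ))
  [4] S^4(Z)

Answer: after 4 steps: S^4(Z)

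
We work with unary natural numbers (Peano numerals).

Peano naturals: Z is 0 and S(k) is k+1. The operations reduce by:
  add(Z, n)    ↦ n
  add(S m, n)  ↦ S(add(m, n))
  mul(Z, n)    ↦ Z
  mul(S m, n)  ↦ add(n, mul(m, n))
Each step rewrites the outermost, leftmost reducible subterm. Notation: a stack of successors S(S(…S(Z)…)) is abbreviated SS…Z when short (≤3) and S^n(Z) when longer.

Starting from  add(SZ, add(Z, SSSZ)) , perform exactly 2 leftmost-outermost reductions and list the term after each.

  start: add(SZ, add(Z, SSSZ))
  step 1: S(add(Z, add(Z, SSSZ)))
  step 2: S(add(Z, SSSZ))

Answer: after 2 steps: S(add(Z, SSSZ))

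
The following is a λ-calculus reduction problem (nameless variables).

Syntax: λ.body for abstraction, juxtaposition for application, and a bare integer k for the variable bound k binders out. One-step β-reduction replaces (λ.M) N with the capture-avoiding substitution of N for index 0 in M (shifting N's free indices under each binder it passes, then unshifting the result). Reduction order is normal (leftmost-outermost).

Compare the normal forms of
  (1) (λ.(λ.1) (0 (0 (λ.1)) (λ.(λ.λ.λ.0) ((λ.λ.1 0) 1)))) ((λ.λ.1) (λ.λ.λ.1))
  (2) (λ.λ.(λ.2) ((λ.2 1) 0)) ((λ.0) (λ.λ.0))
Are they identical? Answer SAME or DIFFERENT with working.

Term A:
  start: (λ.(λ.1) (0 (0 (λ.1)) (λ.(λ.λ.λ.0) ((λ.λ.1 0) 1)))) ((λ.λ.1) (λ.λ.λ.1))
  step 1: (λ.(λ.λ.1) (λ.λ.λ.1)) ((λ.λ.1) (λ.λ.λ.1) ((λ.λ.1) (λ.λ.λ.1) (λ.(λ.λ.1) (λ.λ.λ.1))) (λ.(λ.λ.λ.0) ((λ.λ.1 0) ((λ.λ.1) (λ.λ.λ.1)))))
  step 2: (λ.λ.1) (λ.λ.λ.1)
  step 3: λ.λ.λ.λ.1

Term B:
  start: (λ.λ.(λ.2) ((λ.2 1) 0)) ((λ.0) (λ.λ.0))
  step 1: λ.(λ.(λ.0) (λ.λ.0)) ((λ.(λ.0) (λ.λ.0) 1) 0)
  step 2: λ.(λ.0) (λ.λ.0)
  step 3: λ.λ.λ.0

Answer: DIFFERENT — A ⇓ λ.λ.λ.λ.1, B ⇓ λ.λ.λ.0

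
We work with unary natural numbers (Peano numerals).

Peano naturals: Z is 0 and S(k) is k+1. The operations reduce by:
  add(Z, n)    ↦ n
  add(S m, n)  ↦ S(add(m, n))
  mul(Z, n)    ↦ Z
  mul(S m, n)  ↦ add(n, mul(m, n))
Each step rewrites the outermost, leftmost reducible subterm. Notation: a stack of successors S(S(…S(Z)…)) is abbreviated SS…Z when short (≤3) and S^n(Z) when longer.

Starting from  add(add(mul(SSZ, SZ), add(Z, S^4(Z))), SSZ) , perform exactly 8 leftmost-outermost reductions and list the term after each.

Answer: after 8 steps: S(add(S(add(add(Z, mul(Z, SZ)), add(Z, S^4(Z)))), SSZ))

Working:
  start: add(add(mul(SSZ, SZ), add(Z, S^4(Z))), SSZ)
  →1  add(add(add(SZ, mul(SZ, SZ)), add(Z, S^4(Z))), SSZ)
  →2  add(add(S(add(Z, mul(SZ, SZ))), add(Z, S^4(Z))), SSZ)
  →3  add(S(add(add(Z, mul(SZ, SZ)), add(Z, S^4(Z)))), SSZ)
  →4  S(add(add(add(Z, mul(SZ, SZ)), add(Z, S^4(Z))), SSZ))
  →5  S(add(add(mul(SZ, SZ), add(Z, S^4(Z))), SSZ))
  →6  S(add(add(add(SZ, mul(Z, SZ)), add(Z, S^4(Z))), SSZ))
  →7  S(add(add(S(add(Z, mul(Z, SZ))), add(Z, S^4(Z))), SSZ))
  →8  S(add(S(add(add(Z, mul(Z, SZ)), add(Z, S^4(Z)))), SSZ))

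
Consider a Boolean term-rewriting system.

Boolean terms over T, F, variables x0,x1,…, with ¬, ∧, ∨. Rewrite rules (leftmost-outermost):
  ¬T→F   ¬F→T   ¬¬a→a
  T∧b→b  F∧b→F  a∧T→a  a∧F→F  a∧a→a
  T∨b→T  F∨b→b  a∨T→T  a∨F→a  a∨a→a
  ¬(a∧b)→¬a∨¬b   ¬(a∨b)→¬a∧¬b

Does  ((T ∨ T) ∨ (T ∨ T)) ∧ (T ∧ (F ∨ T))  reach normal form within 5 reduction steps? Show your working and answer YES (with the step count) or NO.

  start: ((T ∨ T) ∨ (T ∨ T)) ∧ (T ∧ (F ∨ T))
  →1  (T ∨ T) ∧ (T ∧ (F ∨ T))
  →2  T ∧ (T ∧ (F ∨ T))
  →3  T ∧ (F ∨ T)
  →4  F ∨ T
  →5  T

Answer: YES — reaches normal form T in 5 ≤ 5 steps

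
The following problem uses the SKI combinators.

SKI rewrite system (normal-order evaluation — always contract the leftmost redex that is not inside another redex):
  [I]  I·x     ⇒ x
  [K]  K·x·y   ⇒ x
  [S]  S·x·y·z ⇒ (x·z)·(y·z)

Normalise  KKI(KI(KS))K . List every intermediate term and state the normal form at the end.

Answer: normal form = I  (in 3 steps)

Working:
  start: KKI(KI(KS))K
  →1  K(KI(KS))K
  →2  KI(KS)
  →3  I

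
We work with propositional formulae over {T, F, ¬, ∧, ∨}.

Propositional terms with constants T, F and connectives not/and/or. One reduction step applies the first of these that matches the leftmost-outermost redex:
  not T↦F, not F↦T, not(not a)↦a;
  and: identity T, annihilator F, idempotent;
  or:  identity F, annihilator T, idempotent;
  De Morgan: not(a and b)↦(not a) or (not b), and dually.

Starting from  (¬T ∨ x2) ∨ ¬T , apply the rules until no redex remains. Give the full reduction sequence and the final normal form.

Answer: normal form = x2  (in 4 steps)

Reduction:
  start: (¬T ∨ x2) ∨ ¬T
  →1  (F ∨ x2) ∨ ¬T
  →2  x2 ∨ ¬T
  →3  x2 ∨ F
  →4  x2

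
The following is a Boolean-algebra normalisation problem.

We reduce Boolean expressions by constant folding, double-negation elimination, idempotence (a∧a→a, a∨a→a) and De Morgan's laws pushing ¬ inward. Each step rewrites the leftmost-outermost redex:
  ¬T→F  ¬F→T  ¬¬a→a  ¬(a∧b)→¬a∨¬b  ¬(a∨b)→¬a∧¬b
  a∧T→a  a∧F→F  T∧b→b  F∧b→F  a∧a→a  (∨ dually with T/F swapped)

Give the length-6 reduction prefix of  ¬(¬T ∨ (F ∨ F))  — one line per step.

Answer: after 6 steps: T

Working:
  start: ¬(¬T ∨ (F ∨ F))
  [1] ¬¬T ∧ ¬(F ∨ F)
  [2] T ∧ ¬(F ∨ F)
  [3] ¬(F ∨ F)
  [4] ¬F ∧ ¬F
  [5] ¬F
  [6] T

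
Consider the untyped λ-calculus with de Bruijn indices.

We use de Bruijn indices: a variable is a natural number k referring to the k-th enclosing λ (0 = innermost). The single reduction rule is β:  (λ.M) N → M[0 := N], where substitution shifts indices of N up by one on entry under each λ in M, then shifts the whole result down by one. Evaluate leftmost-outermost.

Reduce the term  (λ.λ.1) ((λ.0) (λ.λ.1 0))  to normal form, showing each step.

  start: (λ.λ.1) ((λ.0) (λ.λ.1 0))
  →1  λ.(λ.0) (λ.λ.1 0)
  →2  λ.λ.λ.1 0

Answer: normal form = λ.λ.λ.1 0  (in 2 steps)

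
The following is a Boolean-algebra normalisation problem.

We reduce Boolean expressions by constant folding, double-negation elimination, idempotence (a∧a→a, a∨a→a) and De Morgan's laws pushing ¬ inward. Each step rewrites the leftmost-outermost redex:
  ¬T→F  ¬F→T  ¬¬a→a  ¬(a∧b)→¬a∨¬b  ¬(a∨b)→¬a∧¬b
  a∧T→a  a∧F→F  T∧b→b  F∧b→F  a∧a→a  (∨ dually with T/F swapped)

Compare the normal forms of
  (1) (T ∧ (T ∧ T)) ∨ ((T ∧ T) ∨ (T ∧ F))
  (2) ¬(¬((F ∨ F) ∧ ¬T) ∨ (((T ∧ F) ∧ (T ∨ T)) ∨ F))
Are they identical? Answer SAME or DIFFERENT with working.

Term A:
  start: (T ∧ (T ∧ T)) ∨ ((T ∧ T) ∨ (T ∧ F))
  [1] (T ∧ T) ∨ ((T ∧ T) ∨ (T ∧ F))
  [2] T ∨ ((T ∧ T) ∨ (T ∧ F))
  [3] T

Term B:
  start: ¬(¬((F ∨ F) ∧ ¬T) ∨ (((T ∧ F) ∧ (T ∨ T)) ∨ F))
  [1] ¬¬((F ∨ F) ∧ ¬T) ∧ ¬(((T ∧ F) ∧ (T ∨ T)) ∨ F)
  [2] ((F ∨ F) ∧ ¬T) ∧ ¬(((T ∧ F) ∧ (T ∨ T)) ∨ F)
  [3] (F ∧ ¬T) ∧ ¬(((T ∧ F) ∧ (T ∨ T)) ∨ F)
  [4] F ∧ ¬(((T ∧ F) ∧ (T ∨ T)) ∨ F)
  [5] F

Answer: DIFFERENT — A ⇓ T, B ⇓ F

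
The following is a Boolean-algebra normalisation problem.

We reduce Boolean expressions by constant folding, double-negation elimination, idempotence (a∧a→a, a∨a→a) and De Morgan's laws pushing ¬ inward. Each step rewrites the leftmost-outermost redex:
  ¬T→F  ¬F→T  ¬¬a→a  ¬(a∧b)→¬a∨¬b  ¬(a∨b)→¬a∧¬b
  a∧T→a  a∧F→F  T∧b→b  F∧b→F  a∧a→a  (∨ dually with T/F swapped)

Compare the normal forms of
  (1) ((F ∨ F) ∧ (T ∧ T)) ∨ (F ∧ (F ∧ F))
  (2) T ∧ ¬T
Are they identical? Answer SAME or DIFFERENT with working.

Term A:
  start: ((F ∨ F) ∧ (T ∧ T)) ∨ (F ∧ (F ∧ F))
  step 1: (F ∧ (T ∧ T)) ∨ (F ∧ (F ∧ F))
  step 2: F ∨ (F ∧ (F ∧ F))
  step 3: F ∧ (F ∧ F)
  step 4: F

Term B:
  start: T ∧ ¬T
  step 1: ¬T
  step 2: F

Answer: SAME — A ⇓ F, B ⇓ F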